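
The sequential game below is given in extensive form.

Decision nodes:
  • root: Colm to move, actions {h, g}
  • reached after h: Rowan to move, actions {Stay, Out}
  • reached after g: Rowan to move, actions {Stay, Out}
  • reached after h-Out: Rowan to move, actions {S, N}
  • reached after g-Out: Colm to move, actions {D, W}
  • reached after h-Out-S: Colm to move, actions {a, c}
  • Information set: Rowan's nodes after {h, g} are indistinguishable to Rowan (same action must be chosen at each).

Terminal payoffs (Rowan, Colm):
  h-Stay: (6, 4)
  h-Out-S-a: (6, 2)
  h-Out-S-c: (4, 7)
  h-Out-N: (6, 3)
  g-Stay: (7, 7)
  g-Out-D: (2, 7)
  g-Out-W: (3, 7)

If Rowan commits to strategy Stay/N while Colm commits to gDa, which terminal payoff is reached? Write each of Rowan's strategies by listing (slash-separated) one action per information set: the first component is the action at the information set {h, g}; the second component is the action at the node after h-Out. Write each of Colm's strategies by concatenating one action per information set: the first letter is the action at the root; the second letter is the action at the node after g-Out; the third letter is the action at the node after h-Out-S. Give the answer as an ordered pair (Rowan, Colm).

(7, 7)

Trace the play path from the root:
  Colm plays g
  Rowan plays Stay at [g]
→ terminal payoff (7, 7).
(Rowan's choice at the node after h-Out is never reached on this path, so it doesn't affect the outcome.)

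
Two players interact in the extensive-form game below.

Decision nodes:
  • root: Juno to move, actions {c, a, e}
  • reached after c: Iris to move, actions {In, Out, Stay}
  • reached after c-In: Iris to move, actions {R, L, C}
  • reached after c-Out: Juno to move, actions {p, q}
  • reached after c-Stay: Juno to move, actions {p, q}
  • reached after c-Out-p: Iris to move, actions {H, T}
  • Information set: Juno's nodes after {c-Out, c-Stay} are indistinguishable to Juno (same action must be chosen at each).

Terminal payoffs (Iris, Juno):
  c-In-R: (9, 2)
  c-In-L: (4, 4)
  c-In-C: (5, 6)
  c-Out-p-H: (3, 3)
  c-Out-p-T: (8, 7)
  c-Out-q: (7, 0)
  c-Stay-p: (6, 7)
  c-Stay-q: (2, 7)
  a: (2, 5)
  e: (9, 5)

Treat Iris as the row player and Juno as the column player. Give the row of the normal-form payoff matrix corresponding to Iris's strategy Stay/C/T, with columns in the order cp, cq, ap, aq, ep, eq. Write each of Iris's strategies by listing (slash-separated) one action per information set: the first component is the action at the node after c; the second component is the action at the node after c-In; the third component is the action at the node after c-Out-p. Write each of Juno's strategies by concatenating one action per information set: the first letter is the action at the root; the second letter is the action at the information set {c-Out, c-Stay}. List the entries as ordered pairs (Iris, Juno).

(6,7) (2,7) (2,5) (2,5) (9,5) (9,5)

vs cp: Juno plays c → Iris plays Stay at [c] → Juno plays p at [c-Stay] → (6, 7)
vs cq: Juno plays c → Iris plays Stay at [c] → Juno plays q at [c-Stay] → (2, 7)
vs ap: Juno plays a → (2, 5)
vs aq: Juno plays a → (2, 5)
vs ep: Juno plays e → (9, 5)
vs eq: Juno plays e → (9, 5)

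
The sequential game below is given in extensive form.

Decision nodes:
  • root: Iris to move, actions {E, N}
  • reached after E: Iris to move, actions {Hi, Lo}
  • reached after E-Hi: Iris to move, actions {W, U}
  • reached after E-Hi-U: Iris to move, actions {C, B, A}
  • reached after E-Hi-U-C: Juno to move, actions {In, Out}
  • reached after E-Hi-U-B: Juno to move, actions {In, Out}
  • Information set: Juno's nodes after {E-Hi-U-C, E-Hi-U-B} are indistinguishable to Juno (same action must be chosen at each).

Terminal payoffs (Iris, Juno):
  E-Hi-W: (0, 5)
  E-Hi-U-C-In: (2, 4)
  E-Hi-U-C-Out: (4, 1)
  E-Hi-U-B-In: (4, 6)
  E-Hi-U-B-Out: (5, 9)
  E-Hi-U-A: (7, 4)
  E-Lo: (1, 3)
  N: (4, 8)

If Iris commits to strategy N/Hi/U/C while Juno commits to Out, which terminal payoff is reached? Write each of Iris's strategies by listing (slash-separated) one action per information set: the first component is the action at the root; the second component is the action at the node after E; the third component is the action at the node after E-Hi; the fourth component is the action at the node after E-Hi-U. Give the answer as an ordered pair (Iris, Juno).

Trace the play path from the root:
  Iris plays N
→ terminal payoff (4, 8).
(Iris's choice at the node after E is never reached on this path, so it doesn't affect the outcome.)

(4, 8)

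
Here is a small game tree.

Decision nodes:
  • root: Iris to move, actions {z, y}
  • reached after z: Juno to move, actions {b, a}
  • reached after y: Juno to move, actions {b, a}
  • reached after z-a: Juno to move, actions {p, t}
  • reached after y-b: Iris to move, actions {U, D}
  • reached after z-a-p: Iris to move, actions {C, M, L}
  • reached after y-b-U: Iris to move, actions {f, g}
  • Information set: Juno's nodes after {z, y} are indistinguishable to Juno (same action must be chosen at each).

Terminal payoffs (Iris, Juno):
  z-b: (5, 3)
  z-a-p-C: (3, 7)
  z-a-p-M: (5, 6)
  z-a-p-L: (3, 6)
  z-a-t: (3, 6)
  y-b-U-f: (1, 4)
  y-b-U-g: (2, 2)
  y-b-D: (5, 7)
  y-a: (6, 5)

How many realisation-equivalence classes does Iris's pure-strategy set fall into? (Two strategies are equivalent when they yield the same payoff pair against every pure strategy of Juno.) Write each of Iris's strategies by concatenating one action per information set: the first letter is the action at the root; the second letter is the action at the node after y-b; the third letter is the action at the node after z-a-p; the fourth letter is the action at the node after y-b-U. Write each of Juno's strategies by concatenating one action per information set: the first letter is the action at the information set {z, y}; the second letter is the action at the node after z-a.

Iris has 24 pure strategies: zUCf, zUCg, zUMf, zUMg, zULf, zULg, zDCf, zDCg, zDMf, zDMg, zDLf, zDLg, yUCf, yUCg, yUMf, yUMg, yULf, yULg, yDCf, yDCg, yDMf, yDMg, yDLf, yDLg. Columns: bp, bt, ap, at.
{zUCf, zUCg, zDCf, zDCg} → row (5,3) (5,3) (3,7) (3,6)
{zUMf, zUMg, zDMf, zDMg} → row (5,3) (5,3) (5,6) (3,6)
{zULf, zULg, zDLf, zDLg} → row (5,3) (5,3) (3,6) (3,6)
{yUCf, yUMf, yULf} → row (1,4) (1,4) (6,5) (6,5)
{yUCg, yUMg, yULg} → row (2,2) (2,2) (6,5) (6,5)
{yDCf, yDCg, yDMf, yDMg, yDLf, yDLg} → row (5,7) (5,7) (6,5) (6,5)
That's 6 distinct rows out of 24 strategies.

6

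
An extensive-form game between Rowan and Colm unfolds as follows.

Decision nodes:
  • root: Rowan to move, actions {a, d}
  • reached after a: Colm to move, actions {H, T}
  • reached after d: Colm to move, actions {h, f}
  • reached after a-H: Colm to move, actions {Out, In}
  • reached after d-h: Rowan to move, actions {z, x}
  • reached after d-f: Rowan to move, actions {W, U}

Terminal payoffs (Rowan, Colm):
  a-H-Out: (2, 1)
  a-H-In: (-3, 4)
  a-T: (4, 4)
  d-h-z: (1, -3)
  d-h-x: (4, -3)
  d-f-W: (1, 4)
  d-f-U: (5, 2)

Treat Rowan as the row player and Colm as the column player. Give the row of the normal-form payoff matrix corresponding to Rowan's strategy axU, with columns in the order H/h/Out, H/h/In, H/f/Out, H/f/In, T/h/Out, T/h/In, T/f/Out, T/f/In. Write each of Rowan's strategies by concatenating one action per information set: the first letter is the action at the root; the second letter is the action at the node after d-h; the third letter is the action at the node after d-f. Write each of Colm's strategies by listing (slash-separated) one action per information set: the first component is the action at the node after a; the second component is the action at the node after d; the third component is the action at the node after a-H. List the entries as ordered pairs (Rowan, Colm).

(2,1) (-3,4) (2,1) (-3,4) (4,4) (4,4) (4,4) (4,4)

vs H/h/Out: Rowan plays a → Colm plays H at [a] → Colm plays Out at [a-H] → (2, 1)
vs H/h/In: Rowan plays a → Colm plays H at [a] → Colm plays In at [a-H] → (-3, 4)
vs H/f/Out: Rowan plays a → Colm plays H at [a] → Colm plays Out at [a-H] → (2, 1)
vs H/f/In: Rowan plays a → Colm plays H at [a] → Colm plays In at [a-H] → (-3, 4)
vs T/h/Out: Rowan plays a → Colm plays T at [a] → (4, 4)
vs T/h/In: Rowan plays a → Colm plays T at [a] → (4, 4)
vs T/f/Out: Rowan plays a → Colm plays T at [a] → (4, 4)
vs T/f/In: Rowan plays a → Colm plays T at [a] → (4, 4)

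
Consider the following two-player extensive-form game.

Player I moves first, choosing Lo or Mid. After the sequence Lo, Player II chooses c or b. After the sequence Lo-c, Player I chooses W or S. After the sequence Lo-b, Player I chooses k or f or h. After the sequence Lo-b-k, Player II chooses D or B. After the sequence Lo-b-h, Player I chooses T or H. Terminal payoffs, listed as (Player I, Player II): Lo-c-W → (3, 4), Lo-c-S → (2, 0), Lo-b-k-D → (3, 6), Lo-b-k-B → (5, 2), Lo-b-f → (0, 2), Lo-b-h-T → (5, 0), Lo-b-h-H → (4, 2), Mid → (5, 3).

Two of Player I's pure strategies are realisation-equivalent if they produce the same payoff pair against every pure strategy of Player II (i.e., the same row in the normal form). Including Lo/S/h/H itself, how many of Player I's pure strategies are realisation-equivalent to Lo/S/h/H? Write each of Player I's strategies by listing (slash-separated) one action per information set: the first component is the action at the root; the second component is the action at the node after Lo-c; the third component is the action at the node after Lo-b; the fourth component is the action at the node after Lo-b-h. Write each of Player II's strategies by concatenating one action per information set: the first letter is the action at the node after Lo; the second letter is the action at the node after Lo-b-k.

1

Row for Lo/S/h/H (columns cD, cB, bD, bB): (2,0) (2,0) (4,2) (4,2).
Every one of Player I's information sets is on the play path for some reply by Player II when Player I follows Lo/S/h/H.
Changing the action at any of them therefore changes at least one column, so only Lo/S/h/H itself gives this row.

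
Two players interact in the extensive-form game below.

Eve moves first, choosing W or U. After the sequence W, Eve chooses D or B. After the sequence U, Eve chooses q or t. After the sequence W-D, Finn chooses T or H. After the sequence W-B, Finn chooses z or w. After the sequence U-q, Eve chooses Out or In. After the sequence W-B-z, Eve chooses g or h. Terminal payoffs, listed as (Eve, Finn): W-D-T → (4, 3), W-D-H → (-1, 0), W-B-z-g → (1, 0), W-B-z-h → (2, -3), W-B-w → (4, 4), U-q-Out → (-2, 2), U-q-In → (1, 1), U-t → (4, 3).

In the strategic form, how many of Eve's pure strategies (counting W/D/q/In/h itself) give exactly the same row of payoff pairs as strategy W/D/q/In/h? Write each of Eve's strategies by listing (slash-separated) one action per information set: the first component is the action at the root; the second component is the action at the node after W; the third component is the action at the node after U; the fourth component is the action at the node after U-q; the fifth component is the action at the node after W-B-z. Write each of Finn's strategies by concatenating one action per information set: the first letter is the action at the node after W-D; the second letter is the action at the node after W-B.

8

Row for W/D/q/In/h (columns Tz, Tw, Hz, Hw): (4,3) (4,3) (-1,0) (-1,0).
Under W/D/q/In/h, Eve's choice at the node after U and at the node after U-q and at the node after W-B-z can never be reached regardless of what Finn does, so varying those choices leaves every outcome unchanged.
Holding the reachable choices fixed and varying the unreachable ones freely already gives 2 × 2 × 2 = 8 equivalent strategies.
No other strategy reproduces this row, so those 8 are the full class: W/D/q/Out/g, W/D/q/Out/h, W/D/q/In/g, W/D/q/In/h, W/D/t/Out/g, W/D/t/Out/h, W/D/t/In/g, W/D/t/In/h.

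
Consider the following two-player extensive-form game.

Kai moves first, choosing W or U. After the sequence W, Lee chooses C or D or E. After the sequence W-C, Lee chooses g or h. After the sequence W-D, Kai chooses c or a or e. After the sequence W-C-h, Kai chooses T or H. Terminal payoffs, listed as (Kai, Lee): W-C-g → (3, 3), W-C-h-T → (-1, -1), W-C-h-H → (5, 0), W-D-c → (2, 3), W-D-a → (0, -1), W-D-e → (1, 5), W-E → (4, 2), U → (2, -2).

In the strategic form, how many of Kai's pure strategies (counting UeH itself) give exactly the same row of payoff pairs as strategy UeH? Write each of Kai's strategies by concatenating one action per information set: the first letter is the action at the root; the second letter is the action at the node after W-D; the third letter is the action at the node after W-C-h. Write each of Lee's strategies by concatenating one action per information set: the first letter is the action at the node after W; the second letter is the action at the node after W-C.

Row for UeH (columns Cg, Ch, Dg, Dh, Eg, Eh): (2,-2) (2,-2) (2,-2) (2,-2) (2,-2) (2,-2).
Under UeH, Kai's choice at the node after W-D and at the node after W-C-h can never be reached regardless of what Lee does, so varying those choices leaves every outcome unchanged.
Holding the reachable choices fixed and varying the unreachable ones freely already gives 3 × 2 = 6 equivalent strategies.
No other strategy reproduces this row, so those 6 are the full class: UcT, UcH, UaT, UaH, UeT, UeH.

6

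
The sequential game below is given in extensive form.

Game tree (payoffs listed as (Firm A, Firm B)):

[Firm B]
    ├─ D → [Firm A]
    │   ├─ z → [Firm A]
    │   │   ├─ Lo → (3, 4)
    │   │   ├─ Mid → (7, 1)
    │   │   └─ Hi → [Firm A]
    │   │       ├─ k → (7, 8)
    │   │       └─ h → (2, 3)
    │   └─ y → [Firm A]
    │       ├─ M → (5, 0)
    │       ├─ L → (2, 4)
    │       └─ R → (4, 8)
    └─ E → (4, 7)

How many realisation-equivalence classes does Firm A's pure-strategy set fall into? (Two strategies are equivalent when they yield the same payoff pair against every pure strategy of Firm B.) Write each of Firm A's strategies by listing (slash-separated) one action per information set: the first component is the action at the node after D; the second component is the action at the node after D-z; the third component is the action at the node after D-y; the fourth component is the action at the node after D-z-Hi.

Firm A has 36 pure strategies: z/Lo/M/k, z/Lo/M/h, z/Lo/L/k, z/Lo/L/h, z/Lo/R/k, z/Lo/R/h, z/Mid/M/k, z/Mid/M/h, z/Mid/L/k, z/Mid/L/h, z/Mid/R/k, z/Mid/R/h, z/Hi/M/k, z/Hi/M/h, z/Hi/L/k, z/Hi/L/h, z/Hi/R/k, z/Hi/R/h, y/Lo/M/k, y/Lo/M/h, y/Lo/L/k, y/Lo/L/h, y/Lo/R/k, y/Lo/R/h, y/Mid/M/k, y/Mid/M/h, y/Mid/L/k, y/Mid/L/h, y/Mid/R/k, y/Mid/R/h, y/Hi/M/k, y/Hi/M/h, y/Hi/L/k, y/Hi/L/h, y/Hi/R/k, y/Hi/R/h. Columns: D, E.
{z/Lo/M/k, z/Lo/M/h, z/Lo/L/k, z/Lo/L/h, z/Lo/R/k, z/Lo/R/h} → row (3,4) (4,7)
{z/Mid/M/k, z/Mid/M/h, z/Mid/L/k, z/Mid/L/h, z/Mid/R/k, z/Mid/R/h} → row (7,1) (4,7)
{z/Hi/M/k, z/Hi/L/k, z/Hi/R/k} → row (7,8) (4,7)
{z/Hi/M/h, z/Hi/L/h, z/Hi/R/h} → row (2,3) (4,7)
{y/Lo/M/k, y/Lo/M/h, y/Mid/M/k, y/Mid/M/h, y/Hi/M/k, y/Hi/M/h} → row (5,0) (4,7)
{y/Lo/L/k, y/Lo/L/h, y/Mid/L/k, y/Mid/L/h, y/Hi/L/k, y/Hi/L/h} → row (2,4) (4,7)
{y/Lo/R/k, y/Lo/R/h, y/Mid/R/k, y/Mid/R/h, y/Hi/R/k, y/Hi/R/h} → row (4,8) (4,7)
That's 7 distinct rows out of 36 strategies.

7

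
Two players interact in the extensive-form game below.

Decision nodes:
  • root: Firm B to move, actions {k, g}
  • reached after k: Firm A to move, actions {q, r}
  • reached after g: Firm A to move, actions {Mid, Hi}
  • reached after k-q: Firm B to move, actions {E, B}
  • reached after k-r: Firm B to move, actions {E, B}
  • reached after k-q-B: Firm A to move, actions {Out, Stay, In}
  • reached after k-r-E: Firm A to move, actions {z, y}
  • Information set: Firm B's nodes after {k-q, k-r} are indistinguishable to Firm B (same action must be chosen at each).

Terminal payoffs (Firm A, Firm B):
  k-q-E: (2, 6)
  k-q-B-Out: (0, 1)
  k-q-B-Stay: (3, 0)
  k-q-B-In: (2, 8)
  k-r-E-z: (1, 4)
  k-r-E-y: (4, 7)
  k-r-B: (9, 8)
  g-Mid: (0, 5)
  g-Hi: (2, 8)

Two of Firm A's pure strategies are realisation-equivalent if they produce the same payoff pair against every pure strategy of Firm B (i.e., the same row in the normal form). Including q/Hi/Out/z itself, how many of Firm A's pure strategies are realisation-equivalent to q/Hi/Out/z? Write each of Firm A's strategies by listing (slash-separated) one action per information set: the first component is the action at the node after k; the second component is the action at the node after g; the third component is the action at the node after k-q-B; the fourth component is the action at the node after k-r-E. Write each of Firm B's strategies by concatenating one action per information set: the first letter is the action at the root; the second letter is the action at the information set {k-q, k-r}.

2

Row for q/Hi/Out/z (columns kE, kB, gE, gB): (2,6) (0,1) (2,8) (2,8).
Under q/Hi/Out/z, Firm A's choice at the node after k-r-E can never be reached regardless of what Firm B does, so varying those choices leaves every outcome unchanged.
Holding the reachable choices fixed and varying the unreachable one freely already gives 2 equivalent strategies.
No other strategy reproduces this row, so those 2 are the full class: q/Hi/Out/z, q/Hi/Out/y.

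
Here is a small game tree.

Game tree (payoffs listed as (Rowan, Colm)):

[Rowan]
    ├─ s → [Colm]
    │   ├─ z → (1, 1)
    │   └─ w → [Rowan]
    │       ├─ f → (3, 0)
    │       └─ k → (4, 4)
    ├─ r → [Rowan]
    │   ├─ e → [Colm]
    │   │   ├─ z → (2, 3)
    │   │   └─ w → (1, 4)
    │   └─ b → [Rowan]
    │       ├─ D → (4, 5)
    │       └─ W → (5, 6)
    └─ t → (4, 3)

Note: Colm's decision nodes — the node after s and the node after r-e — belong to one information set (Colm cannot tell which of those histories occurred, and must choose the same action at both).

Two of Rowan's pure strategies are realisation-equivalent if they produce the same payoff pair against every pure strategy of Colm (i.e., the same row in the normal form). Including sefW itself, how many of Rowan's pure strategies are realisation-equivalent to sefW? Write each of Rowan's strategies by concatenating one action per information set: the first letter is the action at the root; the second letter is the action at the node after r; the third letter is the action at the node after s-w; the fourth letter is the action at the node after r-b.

Row for sefW (columns z, w): (1,1) (3,0).
Under sefW, Rowan's choice at the node after r and at the node after r-b can never be reached regardless of what Colm does, so varying those choices leaves every outcome unchanged.
Holding the reachable choices fixed and varying the unreachable ones freely already gives 2 × 2 = 4 equivalent strategies.
No other strategy reproduces this row, so those 4 are the full class: sefD, sefW, sbfD, sbfW.

4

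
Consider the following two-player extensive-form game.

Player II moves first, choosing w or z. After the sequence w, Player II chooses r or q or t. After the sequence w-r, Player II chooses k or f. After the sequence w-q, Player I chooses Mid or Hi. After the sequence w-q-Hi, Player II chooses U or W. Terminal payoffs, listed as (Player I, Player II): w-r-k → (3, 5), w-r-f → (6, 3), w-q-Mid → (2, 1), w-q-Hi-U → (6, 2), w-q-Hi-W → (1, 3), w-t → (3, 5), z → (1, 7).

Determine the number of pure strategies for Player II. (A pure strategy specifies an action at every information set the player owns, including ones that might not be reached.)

Player II owns the root with actions {w, z} — two choices.
Player II owns the node after w with actions {r, q, t} — three choices.
Player II owns the node after w-r with actions {k, f} — two choices.
Player II owns the node after w-q-Hi with actions {U, W} — two choices.
A pure strategy fixes one action at each information set independently, so the count is the product 2 × 3 × 2 × 2 = 24.

24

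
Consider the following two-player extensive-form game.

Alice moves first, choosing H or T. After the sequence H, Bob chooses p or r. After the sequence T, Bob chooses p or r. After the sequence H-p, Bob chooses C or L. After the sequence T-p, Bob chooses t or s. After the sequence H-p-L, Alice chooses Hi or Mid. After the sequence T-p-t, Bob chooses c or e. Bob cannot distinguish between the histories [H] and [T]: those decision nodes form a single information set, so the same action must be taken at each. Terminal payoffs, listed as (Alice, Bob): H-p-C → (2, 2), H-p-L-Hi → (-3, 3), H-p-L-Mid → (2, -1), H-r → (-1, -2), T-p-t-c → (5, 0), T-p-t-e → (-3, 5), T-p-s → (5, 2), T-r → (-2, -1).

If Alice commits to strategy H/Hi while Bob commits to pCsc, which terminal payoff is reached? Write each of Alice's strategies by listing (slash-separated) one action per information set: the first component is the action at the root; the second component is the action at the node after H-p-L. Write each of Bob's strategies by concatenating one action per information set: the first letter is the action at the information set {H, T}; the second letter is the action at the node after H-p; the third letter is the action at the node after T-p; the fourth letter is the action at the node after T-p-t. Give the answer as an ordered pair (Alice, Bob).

(2, 2)

Trace the play path from the root:
  Alice plays H
  Bob plays p at [H]
  Bob plays C at [H-p]
→ terminal payoff (2, 2).
(Alice's choice at the node after H-p-L is never reached on this path, so it doesn't affect the outcome.)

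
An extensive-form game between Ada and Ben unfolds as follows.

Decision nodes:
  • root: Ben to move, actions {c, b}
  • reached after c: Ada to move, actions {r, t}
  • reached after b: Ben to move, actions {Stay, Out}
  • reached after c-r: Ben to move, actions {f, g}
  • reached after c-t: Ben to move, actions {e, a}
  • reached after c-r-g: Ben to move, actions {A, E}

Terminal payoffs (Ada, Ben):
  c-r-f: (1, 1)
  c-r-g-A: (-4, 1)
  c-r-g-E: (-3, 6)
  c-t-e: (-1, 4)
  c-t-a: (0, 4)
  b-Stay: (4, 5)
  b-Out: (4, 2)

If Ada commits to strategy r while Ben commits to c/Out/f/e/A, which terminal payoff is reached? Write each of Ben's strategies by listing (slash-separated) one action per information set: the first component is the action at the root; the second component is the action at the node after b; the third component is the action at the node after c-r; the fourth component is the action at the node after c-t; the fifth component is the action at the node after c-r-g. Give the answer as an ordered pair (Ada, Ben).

(1, 1)

Trace the play path from the root:
  Ben plays c
  Ada plays r at [c]
  Ben plays f at [c-r]
→ terminal payoff (1, 1).
(Ben's choice at the node after b is never reached on this path, so it doesn't affect the outcome.)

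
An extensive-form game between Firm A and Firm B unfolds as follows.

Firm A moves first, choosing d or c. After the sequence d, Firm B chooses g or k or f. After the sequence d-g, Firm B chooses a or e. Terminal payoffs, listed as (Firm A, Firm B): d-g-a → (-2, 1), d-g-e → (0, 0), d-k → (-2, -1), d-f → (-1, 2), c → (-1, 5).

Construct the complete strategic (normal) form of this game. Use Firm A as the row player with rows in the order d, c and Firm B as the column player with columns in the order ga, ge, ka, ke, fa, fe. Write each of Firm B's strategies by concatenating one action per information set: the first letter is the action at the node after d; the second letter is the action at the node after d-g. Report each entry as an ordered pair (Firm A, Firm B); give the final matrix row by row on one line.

           ga       ge       ka       ke       fa       fe
   d   (-2,1)    (0,0)  (-2,-1)  (-2,-1)   (-1,2)   (-1,2)
   c   (-1,5)   (-1,5)   (-1,5)   (-1,5)   (-1,5)   (-1,5)

d: (-2,1) (0,0) (-2,-1) (-2,-1) (-1,2) (-1,2) | c: (-1,5) (-1,5) (-1,5) (-1,5) (-1,5) (-1,5)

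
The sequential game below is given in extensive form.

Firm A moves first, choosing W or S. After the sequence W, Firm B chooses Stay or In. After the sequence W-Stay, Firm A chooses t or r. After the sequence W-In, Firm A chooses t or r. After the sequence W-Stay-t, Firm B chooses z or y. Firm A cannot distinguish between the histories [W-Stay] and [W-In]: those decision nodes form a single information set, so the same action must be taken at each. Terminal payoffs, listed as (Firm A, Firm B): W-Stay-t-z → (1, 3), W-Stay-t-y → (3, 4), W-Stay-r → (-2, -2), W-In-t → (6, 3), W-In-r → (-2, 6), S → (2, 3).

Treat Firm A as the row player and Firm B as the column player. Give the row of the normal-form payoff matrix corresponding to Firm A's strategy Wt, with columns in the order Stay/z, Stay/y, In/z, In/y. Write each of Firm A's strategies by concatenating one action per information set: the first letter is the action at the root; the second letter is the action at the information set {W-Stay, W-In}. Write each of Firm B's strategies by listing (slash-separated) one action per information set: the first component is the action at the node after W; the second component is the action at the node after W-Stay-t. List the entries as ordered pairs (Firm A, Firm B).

vs Stay/z: Firm A plays W → Firm B plays Stay at [W] → Firm A plays t at [W-Stay] → Firm B plays z at [W-Stay-t] → (1, 3)
vs Stay/y: Firm A plays W → Firm B plays Stay at [W] → Firm A plays t at [W-Stay] → Firm B plays y at [W-Stay-t] → (3, 4)
vs In/z: Firm A plays W → Firm B plays In at [W] → Firm A plays t at [W-In] → (6, 3)
vs In/y: Firm A plays W → Firm B plays In at [W] → Firm A plays t at [W-In] → (6, 3)

(1,3) (3,4) (6,3) (6,3)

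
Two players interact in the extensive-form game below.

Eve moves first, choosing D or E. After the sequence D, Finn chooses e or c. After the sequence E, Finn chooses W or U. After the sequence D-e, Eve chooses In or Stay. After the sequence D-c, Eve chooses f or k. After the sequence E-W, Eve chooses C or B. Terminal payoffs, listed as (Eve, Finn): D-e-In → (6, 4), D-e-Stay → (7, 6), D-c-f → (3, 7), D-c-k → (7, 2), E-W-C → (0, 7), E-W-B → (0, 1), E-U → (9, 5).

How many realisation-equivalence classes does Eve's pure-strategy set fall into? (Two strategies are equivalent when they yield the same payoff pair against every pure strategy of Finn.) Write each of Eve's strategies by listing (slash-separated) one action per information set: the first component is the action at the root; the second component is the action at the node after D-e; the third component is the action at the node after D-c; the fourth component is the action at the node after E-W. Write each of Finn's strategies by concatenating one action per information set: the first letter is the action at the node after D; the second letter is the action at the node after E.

6

Eve has 16 pure strategies: D/In/f/C, D/In/f/B, D/In/k/C, D/In/k/B, D/Stay/f/C, D/Stay/f/B, D/Stay/k/C, D/Stay/k/B, E/In/f/C, E/In/f/B, E/In/k/C, E/In/k/B, E/Stay/f/C, E/Stay/f/B, E/Stay/k/C, E/Stay/k/B. Columns: eW, eU, cW, cU.
{D/In/f/C, D/In/f/B} → row (6,4) (6,4) (3,7) (3,7)
{D/In/k/C, D/In/k/B} → row (6,4) (6,4) (7,2) (7,2)
{D/Stay/f/C, D/Stay/f/B} → row (7,6) (7,6) (3,7) (3,7)
{D/Stay/k/C, D/Stay/k/B} → row (7,6) (7,6) (7,2) (7,2)
{E/In/f/C, E/In/k/C, E/Stay/f/C, E/Stay/k/C} → row (0,7) (9,5) (0,7) (9,5)
{E/In/f/B, E/In/k/B, E/Stay/f/B, E/Stay/k/B} → row (0,1) (9,5) (0,1) (9,5)
That's 6 distinct rows out of 16 strategies.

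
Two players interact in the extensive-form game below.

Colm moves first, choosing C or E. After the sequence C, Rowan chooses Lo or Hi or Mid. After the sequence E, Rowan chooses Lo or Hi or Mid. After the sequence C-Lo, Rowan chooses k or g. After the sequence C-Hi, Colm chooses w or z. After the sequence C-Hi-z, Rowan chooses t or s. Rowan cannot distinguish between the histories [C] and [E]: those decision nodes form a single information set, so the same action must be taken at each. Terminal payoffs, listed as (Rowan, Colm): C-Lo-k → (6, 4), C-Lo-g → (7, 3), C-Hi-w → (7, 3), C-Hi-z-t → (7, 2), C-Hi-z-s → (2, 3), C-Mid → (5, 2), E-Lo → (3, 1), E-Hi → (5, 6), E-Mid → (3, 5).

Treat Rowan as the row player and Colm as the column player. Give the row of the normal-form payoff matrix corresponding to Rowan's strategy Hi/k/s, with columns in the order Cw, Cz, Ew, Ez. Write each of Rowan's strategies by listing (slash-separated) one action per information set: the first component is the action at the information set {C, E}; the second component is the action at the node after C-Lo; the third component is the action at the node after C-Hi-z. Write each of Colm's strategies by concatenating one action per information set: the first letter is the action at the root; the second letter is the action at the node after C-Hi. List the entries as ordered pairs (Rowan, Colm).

vs Cw: Colm plays C → Rowan plays Hi at [C] → Colm plays w at [C-Hi] → (7, 3)
vs Cz: Colm plays C → Rowan plays Hi at [C] → Colm plays z at [C-Hi] → Rowan plays s at [C-Hi-z] → (2, 3)
vs Ew: Colm plays E → Rowan plays Hi at [E] → (5, 6)
vs Ez: Colm plays E → Rowan plays Hi at [E] → (5, 6)

(7,3) (2,3) (5,6) (5,6)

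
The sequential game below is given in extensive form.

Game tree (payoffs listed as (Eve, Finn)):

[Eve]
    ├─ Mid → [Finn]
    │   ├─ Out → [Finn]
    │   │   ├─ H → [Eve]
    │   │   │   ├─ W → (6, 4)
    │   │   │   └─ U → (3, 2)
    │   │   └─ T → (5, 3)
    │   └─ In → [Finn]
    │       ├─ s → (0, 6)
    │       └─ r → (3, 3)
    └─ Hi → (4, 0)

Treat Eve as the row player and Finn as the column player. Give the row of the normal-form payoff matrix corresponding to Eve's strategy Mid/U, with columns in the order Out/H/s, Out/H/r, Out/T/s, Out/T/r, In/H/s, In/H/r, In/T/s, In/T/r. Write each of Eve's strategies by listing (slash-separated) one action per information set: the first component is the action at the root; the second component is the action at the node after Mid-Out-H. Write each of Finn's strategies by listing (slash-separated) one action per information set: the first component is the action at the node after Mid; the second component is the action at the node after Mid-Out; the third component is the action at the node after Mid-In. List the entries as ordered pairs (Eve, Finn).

(3,2) (3,2) (5,3) (5,3) (0,6) (3,3) (0,6) (3,3)

vs Out/H/s: Eve plays Mid → Finn plays Out at [Mid] → Finn plays H at [Mid-Out] → Eve plays U at [Mid-Out-H] → (3, 2)
vs Out/H/r: Eve plays Mid → Finn plays Out at [Mid] → Finn plays H at [Mid-Out] → Eve plays U at [Mid-Out-H] → (3, 2)
vs Out/T/s: Eve plays Mid → Finn plays Out at [Mid] → Finn plays T at [Mid-Out] → (5, 3)
vs Out/T/r: Eve plays Mid → Finn plays Out at [Mid] → Finn plays T at [Mid-Out] → (5, 3)
vs In/H/s: Eve plays Mid → Finn plays In at [Mid] → Finn plays s at [Mid-In] → (0, 6)
vs In/H/r: Eve plays Mid → Finn plays In at [Mid] → Finn plays r at [Mid-In] → (3, 3)
vs In/T/s: Eve plays Mid → Finn plays In at [Mid] → Finn plays s at [Mid-In] → (0, 6)
vs In/T/r: Eve plays Mid → Finn plays In at [Mid] → Finn plays r at [Mid-In] → (3, 3)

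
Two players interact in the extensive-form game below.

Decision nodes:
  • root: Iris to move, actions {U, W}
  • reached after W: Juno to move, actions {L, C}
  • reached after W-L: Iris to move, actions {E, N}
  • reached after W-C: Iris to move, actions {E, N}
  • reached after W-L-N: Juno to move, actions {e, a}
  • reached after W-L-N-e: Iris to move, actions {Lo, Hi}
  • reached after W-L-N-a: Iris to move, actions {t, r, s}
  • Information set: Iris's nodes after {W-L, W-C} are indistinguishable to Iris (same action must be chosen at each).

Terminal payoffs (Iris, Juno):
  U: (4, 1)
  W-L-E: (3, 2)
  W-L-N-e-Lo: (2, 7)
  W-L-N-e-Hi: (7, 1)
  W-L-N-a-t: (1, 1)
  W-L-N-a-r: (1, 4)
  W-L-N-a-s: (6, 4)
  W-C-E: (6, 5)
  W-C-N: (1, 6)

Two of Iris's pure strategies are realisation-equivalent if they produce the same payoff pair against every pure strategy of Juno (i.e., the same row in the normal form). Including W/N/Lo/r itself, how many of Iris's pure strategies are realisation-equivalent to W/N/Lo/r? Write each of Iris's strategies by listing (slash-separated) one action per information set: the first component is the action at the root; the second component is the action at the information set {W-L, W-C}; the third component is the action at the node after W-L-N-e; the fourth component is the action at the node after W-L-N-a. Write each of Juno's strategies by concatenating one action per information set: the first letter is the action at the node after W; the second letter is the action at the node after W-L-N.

1

Row for W/N/Lo/r (columns Le, La, Ce, Ca): (2,7) (1,4) (1,6) (1,6).
Every one of Iris's information sets is on the play path for some reply by Juno when Iris follows W/N/Lo/r.
Changing the action at any of them therefore changes at least one column, so only W/N/Lo/r itself gives this row.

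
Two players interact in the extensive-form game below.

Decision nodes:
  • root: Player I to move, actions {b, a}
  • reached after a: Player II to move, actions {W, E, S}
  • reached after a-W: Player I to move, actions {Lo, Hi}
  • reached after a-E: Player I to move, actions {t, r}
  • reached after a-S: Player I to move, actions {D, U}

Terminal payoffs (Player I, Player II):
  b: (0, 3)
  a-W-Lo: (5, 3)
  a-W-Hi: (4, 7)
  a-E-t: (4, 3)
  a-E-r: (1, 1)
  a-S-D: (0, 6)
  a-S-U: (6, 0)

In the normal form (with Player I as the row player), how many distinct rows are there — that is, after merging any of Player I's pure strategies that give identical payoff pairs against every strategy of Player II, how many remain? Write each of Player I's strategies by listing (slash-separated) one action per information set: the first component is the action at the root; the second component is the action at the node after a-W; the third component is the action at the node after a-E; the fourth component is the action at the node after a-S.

9

Player I has 16 pure strategies: b/Lo/t/D, b/Lo/t/U, b/Lo/r/D, b/Lo/r/U, b/Hi/t/D, b/Hi/t/U, b/Hi/r/D, b/Hi/r/U, a/Lo/t/D, a/Lo/t/U, a/Lo/r/D, a/Lo/r/U, a/Hi/t/D, a/Hi/t/U, a/Hi/r/D, a/Hi/r/U. Columns: W, E, S.
{b/Lo/t/D, b/Lo/t/U, b/Lo/r/D, b/Lo/r/U, b/Hi/t/D, b/Hi/t/U, b/Hi/r/D, b/Hi/r/U} → row (0,3) (0,3) (0,3)
{a/Lo/t/D} → row (5,3) (4,3) (0,6)
{a/Lo/t/U} → row (5,3) (4,3) (6,0)
{a/Lo/r/D} → row (5,3) (1,1) (0,6)
{a/Lo/r/U} → row (5,3) (1,1) (6,0)
{a/Hi/t/D} → row (4,7) (4,3) (0,6)
{a/Hi/t/U} → row (4,7) (4,3) (6,0)
{a/Hi/r/D} → row (4,7) (1,1) (0,6)
{a/Hi/r/U} → row (4,7) (1,1) (6,0)
That's 9 distinct rows out of 16 strategies.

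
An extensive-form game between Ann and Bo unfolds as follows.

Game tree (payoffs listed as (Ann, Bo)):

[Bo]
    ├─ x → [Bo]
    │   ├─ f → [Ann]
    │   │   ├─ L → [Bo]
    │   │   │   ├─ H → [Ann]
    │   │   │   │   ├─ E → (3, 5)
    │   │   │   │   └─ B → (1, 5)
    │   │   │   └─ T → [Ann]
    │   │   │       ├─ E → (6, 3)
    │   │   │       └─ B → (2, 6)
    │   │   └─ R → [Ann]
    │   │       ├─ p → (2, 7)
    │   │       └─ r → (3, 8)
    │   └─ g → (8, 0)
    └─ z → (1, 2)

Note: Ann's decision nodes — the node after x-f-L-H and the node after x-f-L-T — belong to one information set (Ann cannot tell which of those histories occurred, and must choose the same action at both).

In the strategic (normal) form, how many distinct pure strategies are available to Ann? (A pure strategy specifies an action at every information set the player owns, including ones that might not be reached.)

Ann owns the node after x-f with actions {L, R} — two choices.
Ann owns the node after x-f-R with actions {p, r} — two choices.
Ann owns the information set {x-f-L-H, x-f-L-T} with actions {E, B} — two choices.
A pure strategy fixes one action at each information set independently, so the count is the product 2 × 2 × 2 = 8.

8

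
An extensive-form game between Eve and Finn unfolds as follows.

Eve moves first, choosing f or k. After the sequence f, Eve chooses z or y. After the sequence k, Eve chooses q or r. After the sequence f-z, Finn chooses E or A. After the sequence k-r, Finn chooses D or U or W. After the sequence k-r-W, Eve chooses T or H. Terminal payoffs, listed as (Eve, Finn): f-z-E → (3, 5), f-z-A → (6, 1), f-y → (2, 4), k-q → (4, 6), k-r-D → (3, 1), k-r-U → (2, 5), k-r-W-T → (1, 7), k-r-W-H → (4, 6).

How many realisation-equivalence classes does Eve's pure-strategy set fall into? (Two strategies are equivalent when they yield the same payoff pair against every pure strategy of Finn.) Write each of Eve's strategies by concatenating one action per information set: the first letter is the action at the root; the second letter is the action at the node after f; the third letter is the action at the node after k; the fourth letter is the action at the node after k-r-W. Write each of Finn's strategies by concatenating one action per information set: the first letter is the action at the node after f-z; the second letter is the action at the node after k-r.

Eve has 16 pure strategies: fzqT, fzqH, fzrT, fzrH, fyqT, fyqH, fyrT, fyrH, kzqT, kzqH, kzrT, kzrH, kyqT, kyqH, kyrT, kyrH. Columns: ED, EU, EW, AD, AU, AW.
{fzqT, fzqH, fzrT, fzrH} → row (3,5) (3,5) (3,5) (6,1) (6,1) (6,1)
{fyqT, fyqH, fyrT, fyrH} → row (2,4) (2,4) (2,4) (2,4) (2,4) (2,4)
{kzqT, kzqH, kyqT, kyqH} → row (4,6) (4,6) (4,6) (4,6) (4,6) (4,6)
{kzrT, kyrT} → row (3,1) (2,5) (1,7) (3,1) (2,5) (1,7)
{kzrH, kyrH} → row (3,1) (2,5) (4,6) (3,1) (2,5) (4,6)
That's 5 distinct rows out of 16 strategies.

5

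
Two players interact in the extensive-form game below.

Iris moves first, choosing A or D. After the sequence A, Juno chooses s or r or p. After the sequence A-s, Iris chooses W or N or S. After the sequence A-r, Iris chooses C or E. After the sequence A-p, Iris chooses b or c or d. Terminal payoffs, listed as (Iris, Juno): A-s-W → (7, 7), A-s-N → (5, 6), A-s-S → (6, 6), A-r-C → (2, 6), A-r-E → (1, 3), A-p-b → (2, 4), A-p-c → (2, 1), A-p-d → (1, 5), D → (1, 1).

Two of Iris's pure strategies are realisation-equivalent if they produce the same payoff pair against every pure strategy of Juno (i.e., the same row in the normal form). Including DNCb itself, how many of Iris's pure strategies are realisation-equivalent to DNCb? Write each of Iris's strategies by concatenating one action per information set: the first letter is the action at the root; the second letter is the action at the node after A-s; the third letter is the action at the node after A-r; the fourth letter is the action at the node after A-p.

18

Row for DNCb (columns s, r, p): (1,1) (1,1) (1,1).
Under DNCb, Iris's choice at the node after A-s and at the node after A-r and at the node after A-p can never be reached regardless of what Juno does, so varying those choices leaves every outcome unchanged.
Holding the reachable choices fixed and varying the unreachable ones freely already gives 3 × 2 × 3 = 18 equivalent strategies.
No other strategy reproduces this row, so those 18 are the full class: DWCb, DWCc, DWCd, DWEb, DWEc, DWEd, DNCb, DNCc, DNCd, DNEb, DNEc, DNEd, DSCb, DSCc, DSCd, DSEb, DSEc, DSEd.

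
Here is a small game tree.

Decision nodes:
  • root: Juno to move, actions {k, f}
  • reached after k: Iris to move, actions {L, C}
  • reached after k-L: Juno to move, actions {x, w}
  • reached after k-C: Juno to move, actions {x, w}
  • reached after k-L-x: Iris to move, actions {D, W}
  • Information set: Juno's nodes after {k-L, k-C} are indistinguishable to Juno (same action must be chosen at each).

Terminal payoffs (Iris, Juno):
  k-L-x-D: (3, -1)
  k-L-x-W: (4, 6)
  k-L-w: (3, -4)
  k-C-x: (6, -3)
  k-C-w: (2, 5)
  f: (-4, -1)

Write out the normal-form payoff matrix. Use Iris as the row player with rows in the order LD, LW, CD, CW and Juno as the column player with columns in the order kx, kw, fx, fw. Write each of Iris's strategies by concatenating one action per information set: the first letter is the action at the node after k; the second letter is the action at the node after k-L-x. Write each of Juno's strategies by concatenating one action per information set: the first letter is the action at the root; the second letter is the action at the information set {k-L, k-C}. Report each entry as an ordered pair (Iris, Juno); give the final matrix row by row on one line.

LD: (3,-1) (3,-4) (-4,-1) (-4,-1) | LW: (4,6) (3,-4) (-4,-1) (-4,-1) | CD: (6,-3) (2,5) (-4,-1) (-4,-1) | CW: (6,-3) (2,5) (-4,-1) (-4,-1)

Row LD: kx→(3,-1), kw→(3,-4), fx→(-4,-1), fw→(-4,-1)
Row LW: kx→(4,6), kw→(3,-4), fx→(-4,-1), fw→(-4,-1)
Row CD: kx→(6,-3), kw→(2,5), fx→(-4,-1), fw→(-4,-1)
Row CW: kx→(6,-3), kw→(2,5), fx→(-4,-1), fw→(-4,-1)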